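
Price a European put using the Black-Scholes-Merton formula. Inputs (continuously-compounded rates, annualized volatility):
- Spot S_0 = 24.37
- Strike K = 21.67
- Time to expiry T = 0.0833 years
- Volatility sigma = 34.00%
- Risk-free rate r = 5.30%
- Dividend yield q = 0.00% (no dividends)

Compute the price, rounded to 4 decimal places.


d1 = (ln(S/K) + (r - q + 0.5*sigma^2) * T) / (sigma * sqrt(T)) = 1.29067363
d2 = d1 - sigma * sqrt(T) = 1.19254372
exp(-rT) = 0.99559483; exp(-qT) = 1.00000000
P = K * exp(-rT) * N(-d2) - S_0 * exp(-qT) * N(-d1)
N(-d1) = 0.09840844; N(-d2) = 0.11652406
P = 21.6700 * 0.99559483 * 0.11652406 - 24.3700 * 1.00000000 * 0.09840844 = 0.1157

Answer: Price = 0.1157


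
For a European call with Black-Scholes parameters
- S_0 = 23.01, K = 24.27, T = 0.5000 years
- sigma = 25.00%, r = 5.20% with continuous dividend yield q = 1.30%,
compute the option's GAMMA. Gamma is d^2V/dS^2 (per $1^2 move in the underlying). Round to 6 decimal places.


d1 = -0.1028818627; d2 = -0.2796585580
phi(d1) = 0.3968365198; exp(-qT) = 0.9935210793; exp(-rT) = 0.9743350896
Gamma = exp(-qT) * phi(d1) / (S * sigma * sqrt(T)) = 0.9935210793 * 0.3968365198 / (23.0100 * 0.2500 * 0.7071067812) = 0.096928

Answer: Gamma = 0.096928


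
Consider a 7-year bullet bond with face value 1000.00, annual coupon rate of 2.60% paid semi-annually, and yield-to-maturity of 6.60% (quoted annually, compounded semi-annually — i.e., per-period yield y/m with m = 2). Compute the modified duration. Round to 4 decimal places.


Answer: Modified duration = 6.1479

Derivation:
Coupon per period c = face * coupon_rate / m = 13.000000
Periods per year m = 2; per-period yield y/m = 0.033000
Number of cashflows N = 14
Cashflows (t years, CF_t, discount factor 1/(1+y/m)^(m*t), PV):
  t = 0.5000: CF_t = 13.000000, DF = 0.968054, PV = 12.584705
  t = 1.0000: CF_t = 13.000000, DF = 0.937129, PV = 12.182676
  t = 1.5000: CF_t = 13.000000, DF = 0.907192, PV = 11.793491
  t = 2.0000: CF_t = 13.000000, DF = 0.878211, PV = 11.416739
  t = 2.5000: CF_t = 13.000000, DF = 0.850156, PV = 11.052022
  t = 3.0000: CF_t = 13.000000, DF = 0.822997, PV = 10.698957
  t = 3.5000: CF_t = 13.000000, DF = 0.796705, PV = 10.357170
  t = 4.0000: CF_t = 13.000000, DF = 0.771254, PV = 10.026302
  t = 4.5000: CF_t = 13.000000, DF = 0.746616, PV = 9.706004
  t = 5.0000: CF_t = 13.000000, DF = 0.722764, PV = 9.395938
  t = 5.5000: CF_t = 13.000000, DF = 0.699675, PV = 9.095777
  t = 6.0000: CF_t = 13.000000, DF = 0.677323, PV = 8.805205
  t = 6.5000: CF_t = 13.000000, DF = 0.655686, PV = 8.523916
  t = 7.0000: CF_t = 1013.000000, DF = 0.634739, PV = 642.991074
Price P = sum_t PV_t = 778.629976
First compute Macaulay numerator sum_t t * PV_t:
  t * PV_t at t = 0.5000: 6.292352
  t * PV_t at t = 1.0000: 12.182676
  t * PV_t at t = 1.5000: 17.690237
  t * PV_t at t = 2.0000: 22.833478
  t * PV_t at t = 2.5000: 27.630055
  t * PV_t at t = 3.0000: 32.096870
  t * PV_t at t = 3.5000: 36.250095
  t * PV_t at t = 4.0000: 40.105208
  t * PV_t at t = 4.5000: 43.677017
  t * PV_t at t = 5.0000: 46.979689
  t * PV_t at t = 5.5000: 50.026775
  t * PV_t at t = 6.0000: 52.831233
  t * PV_t at t = 6.5000: 55.405455
  t * PV_t at t = 7.0000: 4500.937518
Macaulay duration D = 4944.938658 / 778.629976 = 6.350820
Modified duration = D / (1 + y/m) = 6.350820 / (1 + 0.033000) = 6.147938


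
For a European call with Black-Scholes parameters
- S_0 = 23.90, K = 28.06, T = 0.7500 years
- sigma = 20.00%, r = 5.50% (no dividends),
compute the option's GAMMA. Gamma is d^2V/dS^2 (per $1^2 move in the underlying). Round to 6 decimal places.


Answer: Gamma = 0.080415

Derivation:
d1 = -0.6016949115; d2 = -0.7748999923
phi(d1) = 0.3328854253; exp(-qT) = 1.0000000000; exp(-rT) = 0.9595892027
Gamma = exp(-qT) * phi(d1) / (S * sigma * sqrt(T)) = 1.0000000000 * 0.3328854253 / (23.9000 * 0.2000 * 0.8660254038) = 0.080415


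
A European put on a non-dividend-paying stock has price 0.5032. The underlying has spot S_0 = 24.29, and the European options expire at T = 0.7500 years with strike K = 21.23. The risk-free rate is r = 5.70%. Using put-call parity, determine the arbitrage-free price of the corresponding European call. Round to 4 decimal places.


Put-call parity: C - P = S_0 * exp(-qT) - K * exp(-rT).
S_0 * exp(-qT) = 24.2900 * 1.00000000 = 24.29000000
K * exp(-rT) = 21.2300 * 0.95815090 = 20.34154356
C = P + S*exp(-qT) - K*exp(-rT)
C = 0.5032 + 24.29000000 - 20.34154356 = 4.4517

Answer: Call price = 4.4517


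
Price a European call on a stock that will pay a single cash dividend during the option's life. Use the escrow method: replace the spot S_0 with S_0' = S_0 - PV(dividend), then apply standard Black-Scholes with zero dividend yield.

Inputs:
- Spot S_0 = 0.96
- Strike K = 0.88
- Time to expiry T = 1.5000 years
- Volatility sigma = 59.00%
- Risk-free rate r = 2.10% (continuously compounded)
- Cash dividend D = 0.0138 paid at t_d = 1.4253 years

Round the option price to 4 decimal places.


PV(D) = D * exp(-r * t_d) = 0.0138 * 0.97051221 = 0.01339307
S_0' = S_0 - PV(D) = 0.9600 - 0.01339307 = 0.94660693
d1 = (ln(S_0'/K) + (r + sigma^2/2)*T) / (sigma*sqrt(T)) = 0.50586396
d2 = d1 - sigma*sqrt(T) = -0.21673551
exp(-rT) = 0.96899096
N(d1) = 0.69352392; N(d2) = 0.41420724
C = S_0' * N(d1) - K * exp(-rT) * N(d2) = 0.94660693 * 0.69352392 - 0.8800 * 0.96899096 * 0.41420724 = 0.3033

Answer: Price = 0.3033


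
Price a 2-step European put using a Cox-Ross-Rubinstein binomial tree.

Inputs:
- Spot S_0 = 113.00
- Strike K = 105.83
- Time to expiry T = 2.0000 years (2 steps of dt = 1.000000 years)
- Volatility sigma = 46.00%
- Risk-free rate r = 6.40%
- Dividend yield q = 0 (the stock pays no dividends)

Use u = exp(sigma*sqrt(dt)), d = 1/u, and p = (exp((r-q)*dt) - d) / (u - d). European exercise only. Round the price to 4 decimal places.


dt = T/N = 1.000000
u = exp(sigma*sqrt(dt)) = 1.584074; d = 1/u = 0.631284
p = (exp((r-q)*dt) - d) / (u - d) = 0.456353
Discount per step: exp(-r*dt) = 0.938005
Stock lattice S(k, i) with i counting down-moves:
  k=0: S(0,0) = 113.0000
  k=1: S(1,0) = 179.0004; S(1,1) = 71.3351
  k=2: S(2,0) = 283.5498; S(2,1) = 113.0000; S(2,2) = 45.0327
Terminal payoffs V(N, i) = max(K - S_T, 0):
  V(2,0) = 0.000000; V(2,1) = 0.000000; V(2,2) = 60.797348
Backward induction: V(k, i) = exp(-r*dt) * [p * V(k+1, i) + (1-p) * V(k+1, i+1)].
  V(1,0) = exp(-r*dt) * [p*0.000000 + (1-p)*0.000000] = 0.000000
  V(1,1) = exp(-r*dt) * [p*0.000000 + (1-p)*60.797348] = 31.003218
  V(0,0) = exp(-r*dt) * [p*0.000000 + (1-p)*31.003218] = 15.809892

Answer: Price = V(0,0) = 15.8099


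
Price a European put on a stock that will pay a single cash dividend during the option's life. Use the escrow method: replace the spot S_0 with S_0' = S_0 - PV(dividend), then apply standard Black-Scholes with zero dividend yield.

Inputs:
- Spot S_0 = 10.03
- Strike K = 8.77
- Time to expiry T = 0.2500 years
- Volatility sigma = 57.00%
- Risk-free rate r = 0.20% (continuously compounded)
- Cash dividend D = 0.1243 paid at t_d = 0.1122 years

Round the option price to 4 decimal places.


PV(D) = D * exp(-r * t_d) = 0.1243 * 0.99977563 = 0.12427211
S_0' = S_0 - PV(D) = 10.0300 - 0.12427211 = 9.90572789
d1 = (ln(S_0'/K) + (r + sigma^2/2)*T) / (sigma*sqrt(T)) = 0.57153985
d2 = d1 - sigma*sqrt(T) = 0.28653985
exp(-rT) = 0.99950012
N(-d1) = 0.28381688; N(-d2) = 0.38723234
P = K * exp(-rT) * N(-d2) - S_0' * N(-d1) = 8.7700 * 0.99950012 * 0.38723234 - 9.90572789 * 0.28381688 = 0.5829

Answer: Price = 0.5829


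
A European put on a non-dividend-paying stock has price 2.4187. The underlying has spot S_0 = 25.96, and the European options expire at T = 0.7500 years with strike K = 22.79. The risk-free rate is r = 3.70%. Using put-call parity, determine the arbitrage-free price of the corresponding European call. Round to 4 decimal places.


Put-call parity: C - P = S_0 * exp(-qT) - K * exp(-rT).
S_0 * exp(-qT) = 25.9600 * 1.00000000 = 25.96000000
K * exp(-rT) = 22.7900 * 0.97263149 = 22.16627175
C = P + S*exp(-qT) - K*exp(-rT)
C = 2.4187 + 25.96000000 - 22.16627175 = 6.2124

Answer: Call price = 6.2124


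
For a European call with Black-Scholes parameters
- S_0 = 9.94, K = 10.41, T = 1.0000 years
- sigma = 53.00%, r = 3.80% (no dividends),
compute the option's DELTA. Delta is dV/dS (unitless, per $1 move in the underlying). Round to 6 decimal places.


Answer: Delta = 0.598524

Derivation:
d1 = 0.2495285623; d2 = -0.2804714377
phi(d1) = 0.3867136490; exp(-qT) = 1.0000000000; exp(-rT) = 0.9627129409
N(d1) = 0.5985240250
Delta = exp(-qT) * N(d1) = 1.0000000000 * 0.5985240250 = 0.598524


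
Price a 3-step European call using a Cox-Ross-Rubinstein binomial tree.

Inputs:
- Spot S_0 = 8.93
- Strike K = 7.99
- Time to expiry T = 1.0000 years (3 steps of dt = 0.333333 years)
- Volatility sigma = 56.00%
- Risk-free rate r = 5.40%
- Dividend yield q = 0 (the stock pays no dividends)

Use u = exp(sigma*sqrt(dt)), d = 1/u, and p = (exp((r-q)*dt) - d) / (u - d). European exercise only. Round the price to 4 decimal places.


dt = T/N = 0.333333
u = exp(sigma*sqrt(dt)) = 1.381702; d = 1/u = 0.723745
p = (exp((r-q)*dt) - d) / (u - d) = 0.447473
Discount per step: exp(-r*dt) = 0.982161
Stock lattice S(k, i) with i counting down-moves:
  k=0: S(0,0) = 8.9300
  k=1: S(1,0) = 12.3386; S(1,1) = 6.4630
  k=2: S(2,0) = 17.0483; S(2,1) = 8.9300; S(2,2) = 4.6776
  k=3: S(3,0) = 23.5556; S(3,1) = 12.3386; S(3,2) = 6.4630; S(3,3) = 3.3854
Terminal payoffs V(N, i) = max(S_T - K, 0):
  V(3,0) = 15.565630; V(3,1) = 4.348600; V(3,2) = 0.000000; V(3,3) = 0.000000
Backward induction: V(k, i) = exp(-r*dt) * [p * V(k+1, i) + (1-p) * V(k+1, i+1)].
  V(2,0) = exp(-r*dt) * [p*15.565630 + (1-p)*4.348600] = 9.200803
  V(2,1) = exp(-r*dt) * [p*4.348600 + (1-p)*0.000000] = 1.911168
  V(2,2) = exp(-r*dt) * [p*0.000000 + (1-p)*0.000000] = 0.000000
  V(1,0) = exp(-r*dt) * [p*9.200803 + (1-p)*1.911168] = 5.080800
  V(1,1) = exp(-r*dt) * [p*1.911168 + (1-p)*0.000000] = 0.839940
  V(0,0) = exp(-r*dt) * [p*5.080800 + (1-p)*0.839940] = 2.688774

Answer: Price = V(0,0) = 2.6888


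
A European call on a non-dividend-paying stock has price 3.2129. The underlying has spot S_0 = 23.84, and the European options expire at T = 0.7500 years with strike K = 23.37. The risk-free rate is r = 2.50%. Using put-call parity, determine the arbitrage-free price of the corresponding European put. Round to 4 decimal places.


Answer: Put price = 2.3088

Derivation:
Put-call parity: C - P = S_0 * exp(-qT) - K * exp(-rT).
S_0 * exp(-qT) = 23.8400 * 1.00000000 = 23.84000000
K * exp(-rT) = 23.3700 * 0.98142469 = 22.93589495
P = C - S*exp(-qT) + K*exp(-rT)
P = 3.2129 - 23.84000000 + 22.93589495 = 2.3088


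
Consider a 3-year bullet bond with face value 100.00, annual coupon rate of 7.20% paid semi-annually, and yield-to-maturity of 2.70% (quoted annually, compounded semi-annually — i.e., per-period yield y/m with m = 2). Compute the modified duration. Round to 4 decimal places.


Coupon per period c = face * coupon_rate / m = 3.600000
Periods per year m = 2; per-period yield y/m = 0.013500
Number of cashflows N = 6
Cashflows (t years, CF_t, discount factor 1/(1+y/m)^(m*t), PV):
  t = 0.5000: CF_t = 3.600000, DF = 0.986680, PV = 3.552047
  t = 1.0000: CF_t = 3.600000, DF = 0.973537, PV = 3.504733
  t = 1.5000: CF_t = 3.600000, DF = 0.960569, PV = 3.458050
  t = 2.0000: CF_t = 3.600000, DF = 0.947774, PV = 3.411988
  t = 2.5000: CF_t = 3.600000, DF = 0.935150, PV = 3.366540
  t = 3.0000: CF_t = 103.600000, DF = 0.922694, PV = 95.591051
Price P = sum_t PV_t = 112.884409
First compute Macaulay numerator sum_t t * PV_t:
  t * PV_t at t = 0.5000: 1.776024
  t * PV_t at t = 1.0000: 3.504733
  t * PV_t at t = 1.5000: 5.187075
  t * PV_t at t = 2.0000: 6.823976
  t * PV_t at t = 2.5000: 8.416349
  t * PV_t at t = 3.0000: 286.773153
Macaulay duration D = 312.481310 / 112.884409 = 2.768153
Modified duration = D / (1 + y/m) = 2.768153 / (1 + 0.013500) = 2.731281

Answer: Modified duration = 2.7313


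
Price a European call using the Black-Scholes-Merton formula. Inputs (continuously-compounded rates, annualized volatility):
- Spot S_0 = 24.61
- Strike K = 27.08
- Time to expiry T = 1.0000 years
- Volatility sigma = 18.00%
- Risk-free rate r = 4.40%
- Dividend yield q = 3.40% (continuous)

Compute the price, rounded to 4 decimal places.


d1 = (ln(S/K) + (r - q + 0.5*sigma^2) * T) / (sigma * sqrt(T)) = -0.38579213
d2 = d1 - sigma * sqrt(T) = -0.56579213
exp(-rT) = 0.95695396; exp(-qT) = 0.96657150
C = S_0 * exp(-qT) * N(d1) - K * exp(-rT) * N(d2)
N(d1) = 0.34982531; N(d2) = 0.28576755
C = 24.6100 * 0.96657150 * 0.34982531 - 27.0800 * 0.95695396 * 0.28576755 = 0.9159

Answer: Price = 0.9159


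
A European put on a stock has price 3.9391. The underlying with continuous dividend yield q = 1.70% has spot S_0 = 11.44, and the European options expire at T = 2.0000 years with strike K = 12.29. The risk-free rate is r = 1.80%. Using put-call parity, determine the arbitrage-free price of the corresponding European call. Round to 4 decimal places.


Put-call parity: C - P = S_0 * exp(-qT) - K * exp(-rT).
S_0 * exp(-qT) = 11.4400 * 0.96657150 = 11.05757801
K * exp(-rT) = 12.2900 * 0.96464029 = 11.85542921
C = P + S*exp(-qT) - K*exp(-rT)
C = 3.9391 + 11.05757801 - 11.85542921 = 3.1412

Answer: Call price = 3.1412


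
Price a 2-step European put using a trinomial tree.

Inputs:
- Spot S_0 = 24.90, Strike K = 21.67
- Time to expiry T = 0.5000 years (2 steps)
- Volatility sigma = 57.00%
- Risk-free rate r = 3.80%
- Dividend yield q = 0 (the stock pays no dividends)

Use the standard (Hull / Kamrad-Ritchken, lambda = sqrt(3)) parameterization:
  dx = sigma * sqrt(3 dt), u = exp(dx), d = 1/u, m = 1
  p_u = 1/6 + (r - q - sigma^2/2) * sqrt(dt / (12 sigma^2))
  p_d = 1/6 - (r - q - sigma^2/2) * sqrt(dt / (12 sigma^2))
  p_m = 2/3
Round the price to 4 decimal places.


Answer: Price = V(0,0) = 2.1553

Derivation:
dt = T/N = 0.250000; dx = sigma*sqrt(3*dt) = 0.493634
u = exp(dx) = 1.638260; d = 1/u = 0.610404
p_u = 0.135153, p_m = 0.666667, p_d = 0.198180
Discount per step: exp(-r*dt) = 0.990545
Stock lattice S(k, j) with j the centered position index:
  k=0: S(0,+0) = 24.9000
  k=1: S(1,-1) = 15.1991; S(1,+0) = 24.9000; S(1,+1) = 40.7927
  k=2: S(2,-2) = 9.2776; S(2,-1) = 15.1991; S(2,+0) = 24.9000; S(2,+1) = 40.7927; S(2,+2) = 66.8290
Terminal payoffs V(N, j) = max(K - S_T, 0):
  V(2,-2) = 12.392438; V(2,-1) = 6.470944; V(2,+0) = 0.000000; V(2,+1) = 0.000000; V(2,+2) = 0.000000
Backward induction: V(k, j) = exp(-r*dt) * [p_u * V(k+1, j+1) + p_m * V(k+1, j) + p_d * V(k+1, j-1)]
  V(1,-1) = exp(-r*dt) * [p_u*0.000000 + p_m*6.470944 + p_d*12.392438] = 6.705891
  V(1,+0) = exp(-r*dt) * [p_u*0.000000 + p_m*0.000000 + p_d*6.470944] = 1.270289
  V(1,+1) = exp(-r*dt) * [p_u*0.000000 + p_m*0.000000 + p_d*0.000000] = 0.000000
  V(0,+0) = exp(-r*dt) * [p_u*0.000000 + p_m*1.270289 + p_d*6.705891] = 2.155263


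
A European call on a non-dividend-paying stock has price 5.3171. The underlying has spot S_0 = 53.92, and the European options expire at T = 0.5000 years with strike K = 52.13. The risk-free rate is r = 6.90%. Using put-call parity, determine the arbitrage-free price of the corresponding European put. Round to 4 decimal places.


Answer: Put price = 1.7593

Derivation:
Put-call parity: C - P = S_0 * exp(-qT) - K * exp(-rT).
S_0 * exp(-qT) = 53.9200 * 1.00000000 = 53.92000000
K * exp(-rT) = 52.1300 * 0.96608834 = 50.36218515
P = C - S*exp(-qT) + K*exp(-rT)
P = 5.3171 - 53.92000000 + 50.36218515 = 1.7593


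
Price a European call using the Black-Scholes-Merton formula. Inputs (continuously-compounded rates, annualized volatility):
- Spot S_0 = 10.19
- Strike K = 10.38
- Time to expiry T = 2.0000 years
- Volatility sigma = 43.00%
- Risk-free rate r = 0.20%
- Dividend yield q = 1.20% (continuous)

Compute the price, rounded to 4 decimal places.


Answer: Price = 2.2330

Derivation:
d1 = (ln(S/K) + (r - q + 0.5*sigma^2) * T) / (sigma * sqrt(T)) = 0.24078790
d2 = d1 - sigma * sqrt(T) = -0.36732393
exp(-rT) = 0.99600799; exp(-qT) = 0.97628571
C = S_0 * exp(-qT) * N(d1) - K * exp(-rT) * N(d2)
N(d1) = 0.59514024; N(d2) = 0.35668870
C = 10.1900 * 0.97628571 * 0.59514024 - 10.3800 * 0.99600799 * 0.35668870 = 2.2330


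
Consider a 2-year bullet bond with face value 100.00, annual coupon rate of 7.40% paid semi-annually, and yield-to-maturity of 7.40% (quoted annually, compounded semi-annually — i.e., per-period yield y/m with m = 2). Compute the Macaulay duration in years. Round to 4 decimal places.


Coupon per period c = face * coupon_rate / m = 3.700000
Periods per year m = 2; per-period yield y/m = 0.037000
Number of cashflows N = 4
Cashflows (t years, CF_t, discount factor 1/(1+y/m)^(m*t), PV):
  t = 0.5000: CF_t = 3.700000, DF = 0.964320, PV = 3.567985
  t = 1.0000: CF_t = 3.700000, DF = 0.929913, PV = 3.440679
  t = 1.5000: CF_t = 3.700000, DF = 0.896734, PV = 3.317917
  t = 2.0000: CF_t = 103.700000, DF = 0.864739, PV = 89.673419
Price P = sum_t PV_t = 100.000000
Macaulay numerator sum_t t * PV_t:
  t * PV_t at t = 0.5000: 1.783992
  t * PV_t at t = 1.0000: 3.440679
  t * PV_t at t = 1.5000: 4.976875
  t * PV_t at t = 2.0000: 179.346839
Macaulay duration D = (sum_t t * PV_t) / P = 189.548385 / 100.000000 = 1.895484

Answer: Macaulay duration = 1.8955 years


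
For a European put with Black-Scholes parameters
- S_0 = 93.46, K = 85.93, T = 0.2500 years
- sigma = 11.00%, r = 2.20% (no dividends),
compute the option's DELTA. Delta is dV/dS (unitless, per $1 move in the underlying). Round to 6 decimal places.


Answer: Delta = -0.048984

Derivation:
d1 = 1.6547822899; d2 = 1.5997822899
phi(d1) = 0.1014599899; exp(-qT) = 1.0000000000; exp(-rT) = 0.9945150973
N(-d1) = 0.0489843338
Delta = -exp(-qT) * N(-d1) = -1.0000000000 * 0.0489843338 = -0.048984


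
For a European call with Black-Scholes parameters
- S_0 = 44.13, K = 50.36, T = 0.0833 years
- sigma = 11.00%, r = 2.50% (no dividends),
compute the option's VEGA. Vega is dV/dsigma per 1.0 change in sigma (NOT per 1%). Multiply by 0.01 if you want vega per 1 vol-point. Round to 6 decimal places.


Answer: Vega = 0.001243

Derivation:
d1 = -4.0780923017; d2 = -4.1098402150
phi(d1) = 0.0000976270; exp(-qT) = 1.0000000000; exp(-rT) = 0.9979196669
Vega = S * exp(-qT) * phi(d1) * sqrt(T) = 44.1300 * 1.0000000000 * 0.0000976270 * 0.2886173938 = 0.001243


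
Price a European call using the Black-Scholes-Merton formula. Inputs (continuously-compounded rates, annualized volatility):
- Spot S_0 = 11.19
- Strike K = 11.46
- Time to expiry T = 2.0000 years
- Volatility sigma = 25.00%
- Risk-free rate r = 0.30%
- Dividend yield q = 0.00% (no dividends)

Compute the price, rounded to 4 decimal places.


d1 = (ln(S/K) + (r - q + 0.5*sigma^2) * T) / (sigma * sqrt(T)) = 0.12631136
d2 = d1 - sigma * sqrt(T) = -0.22724203
exp(-rT) = 0.99401796; exp(-qT) = 1.00000000
C = S_0 * exp(-qT) * N(d1) - K * exp(-rT) * N(d2)
N(d1) = 0.55025727; N(d2) = 0.41011777
C = 11.1900 * 1.00000000 * 0.55025727 - 11.4600 * 0.99401796 * 0.41011777 = 1.4855

Answer: Price = 1.4855


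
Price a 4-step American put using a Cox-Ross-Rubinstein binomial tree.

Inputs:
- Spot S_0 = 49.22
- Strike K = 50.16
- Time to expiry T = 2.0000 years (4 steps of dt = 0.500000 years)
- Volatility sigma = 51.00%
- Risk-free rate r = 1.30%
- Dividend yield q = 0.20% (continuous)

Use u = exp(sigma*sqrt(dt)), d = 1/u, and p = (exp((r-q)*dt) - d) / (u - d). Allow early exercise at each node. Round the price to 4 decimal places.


dt = T/N = 0.500000
u = exp(sigma*sqrt(dt)) = 1.434225; d = 1/u = 0.697241
p = (exp((r-q)*dt) - d) / (u - d) = 0.418292
Discount per step: exp(-r*dt) = 0.993521
Stock lattice S(k, i) with i counting down-moves:
  k=0: S(0,0) = 49.2200
  k=1: S(1,0) = 70.5925; S(1,1) = 34.3182
  k=2: S(2,0) = 101.2456; S(2,1) = 49.2200; S(2,2) = 23.9280
  k=3: S(3,0) = 145.2089; S(3,1) = 70.5925; S(3,2) = 34.3182; S(3,3) = 16.6836
  k=4: S(4,0) = 208.2622; S(4,1) = 101.2456; S(4,2) = 49.2200; S(4,3) = 23.9280; S(4,4) = 11.6325
Terminal payoffs V(N, i) = max(K - S_T, 0):
  V(4,0) = 0.000000; V(4,1) = 0.000000; V(4,2) = 0.940000; V(4,3) = 26.231957; V(4,4) = 38.527508
Backward induction: V(k, i) = exp(-r*dt) * [p * V(k+1, i) + (1-p) * V(k+1, i+1)]; then take max(V_cont, immediate exercise) for American.
  V(3,0) = exp(-r*dt) * [p*0.000000 + (1-p)*0.000000] = 0.000000; exercise = 0.000000; V(3,0) = max -> 0.000000
  V(3,1) = exp(-r*dt) * [p*0.000000 + (1-p)*0.940000] = 0.543263; exercise = 0.000000; V(3,1) = max -> 0.543263
  V(3,2) = exp(-r*dt) * [p*0.940000 + (1-p)*26.231957] = 15.551127; exercise = 15.841808; V(3,2) = max -> 15.841808
  V(3,3) = exp(-r*dt) * [p*26.231957 + (1-p)*38.527508] = 33.168085; exercise = 33.476392; V(3,3) = max -> 33.476392
  V(2,0) = exp(-r*dt) * [p*0.000000 + (1-p)*0.543263] = 0.313973; exercise = 0.000000; V(2,0) = max -> 0.313973
  V(2,1) = exp(-r*dt) * [p*0.543263 + (1-p)*15.841808] = 9.381374; exercise = 0.940000; V(2,1) = max -> 9.381374
  V(2,2) = exp(-r*dt) * [p*15.841808 + (1-p)*33.476392] = 25.930890; exercise = 26.231957; V(2,2) = max -> 26.231957
  V(1,0) = exp(-r*dt) * [p*0.313973 + (1-p)*9.381374] = 5.552347; exercise = 0.000000; V(1,0) = max -> 5.552347
  V(1,1) = exp(-r*dt) * [p*9.381374 + (1-p)*26.231957] = 19.059208; exercise = 15.841808; V(1,1) = max -> 19.059208
  V(0,0) = exp(-r*dt) * [p*5.552347 + (1-p)*19.059208] = 13.322520; exercise = 0.940000; V(0,0) = max -> 13.322520

Answer: Price = V(0,0) = 13.3225


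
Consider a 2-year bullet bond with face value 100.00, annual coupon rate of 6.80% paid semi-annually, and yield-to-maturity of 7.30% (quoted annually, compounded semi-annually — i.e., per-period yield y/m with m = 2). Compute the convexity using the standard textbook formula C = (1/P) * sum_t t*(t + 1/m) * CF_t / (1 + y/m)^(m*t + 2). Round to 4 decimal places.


Answer: Convexity = 4.3540

Derivation:
Coupon per period c = face * coupon_rate / m = 3.400000
Periods per year m = 2; per-period yield y/m = 0.036500
Number of cashflows N = 4
Cashflows (t years, CF_t, discount factor 1/(1+y/m)^(m*t), PV):
  t = 0.5000: CF_t = 3.400000, DF = 0.964785, PV = 3.280270
  t = 1.0000: CF_t = 3.400000, DF = 0.930811, PV = 3.164757
  t = 1.5000: CF_t = 3.400000, DF = 0.898033, PV = 3.053311
  t = 2.0000: CF_t = 103.400000, DF = 0.866409, PV = 89.586653
Price P = sum_t PV_t = 99.084991
Convexity numerator sum_t t*(t + 1/m) * CF_t / (1+y/m)^(m*t + 2):
  t = 0.5000: term = 1.526655
  t = 1.0000: term = 4.418684
  t = 1.5000: term = 8.526163
  t = 2.0000: term = 416.941097
Convexity = (1/P) * sum = 431.412599 / 99.084991 = 4.353965


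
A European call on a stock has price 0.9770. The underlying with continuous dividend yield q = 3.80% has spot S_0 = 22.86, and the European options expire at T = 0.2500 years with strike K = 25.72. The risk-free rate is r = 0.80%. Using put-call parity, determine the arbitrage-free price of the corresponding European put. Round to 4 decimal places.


Answer: Put price = 4.0018

Derivation:
Put-call parity: C - P = S_0 * exp(-qT) - K * exp(-rT).
S_0 * exp(-qT) = 22.8600 * 0.99054498 = 22.64385830
K * exp(-rT) = 25.7200 * 0.99800200 = 25.66861141
P = C - S*exp(-qT) + K*exp(-rT)
P = 0.9770 - 22.64385830 + 25.66861141 = 4.0018


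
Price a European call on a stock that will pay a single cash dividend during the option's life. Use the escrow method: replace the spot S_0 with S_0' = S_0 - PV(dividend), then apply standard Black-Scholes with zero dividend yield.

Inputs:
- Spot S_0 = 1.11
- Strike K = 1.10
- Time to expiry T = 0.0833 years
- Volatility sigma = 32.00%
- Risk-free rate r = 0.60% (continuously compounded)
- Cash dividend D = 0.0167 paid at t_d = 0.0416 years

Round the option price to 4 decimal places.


Answer: Price = 0.0374

Derivation:
PV(D) = D * exp(-r * t_d) = 0.0167 * 0.99975043 = 0.01669583
S_0' = S_0 - PV(D) = 1.1100 - 0.01669583 = 1.09330417
d1 = (ln(S_0'/K) + (r + sigma^2/2)*T) / (sigma*sqrt(T)) = -0.01451925
d2 = d1 - sigma*sqrt(T) = -0.10687681
exp(-rT) = 0.99950032
N(d1) = 0.49420786; N(d2) = 0.45744335
C = S_0' * N(d1) - K * exp(-rT) * N(d2) = 1.09330417 * 0.49420786 - 1.1000 * 0.99950032 * 0.45744335 = 0.0374


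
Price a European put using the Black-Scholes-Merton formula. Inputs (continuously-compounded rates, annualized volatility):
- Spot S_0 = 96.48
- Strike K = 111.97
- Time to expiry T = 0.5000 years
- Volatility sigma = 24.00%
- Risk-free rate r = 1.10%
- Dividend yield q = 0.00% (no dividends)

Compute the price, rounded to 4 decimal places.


d1 = (ln(S/K) + (r - q + 0.5*sigma^2) * T) / (sigma * sqrt(T)) = -0.76011177
d2 = d1 - sigma * sqrt(T) = -0.92981740
exp(-rT) = 0.99451510; exp(-qT) = 1.00000000
P = K * exp(-rT) * N(-d2) - S_0 * exp(-qT) * N(-d1)
N(-d1) = 0.77640611; N(-d2) = 0.82376718
P = 111.9700 * 0.99451510 * 0.82376718 - 96.4800 * 1.00000000 * 0.77640611 = 16.8236

Answer: Price = 16.8236


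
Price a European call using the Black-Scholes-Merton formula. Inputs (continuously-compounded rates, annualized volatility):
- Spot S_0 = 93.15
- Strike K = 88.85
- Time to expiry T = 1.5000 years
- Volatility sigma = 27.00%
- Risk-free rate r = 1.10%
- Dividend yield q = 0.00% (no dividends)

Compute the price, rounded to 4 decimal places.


d1 = (ln(S/K) + (r - q + 0.5*sigma^2) * T) / (sigma * sqrt(T)) = 0.35815938
d2 = d1 - sigma * sqrt(T) = 0.02747826
exp(-rT) = 0.98363538; exp(-qT) = 1.00000000
C = S_0 * exp(-qT) * N(d1) - K * exp(-rT) * N(d2)
N(d1) = 0.63988798; N(d2) = 0.51096086
C = 93.1500 * 1.00000000 * 0.63988798 - 88.8500 * 0.98363538 * 0.51096086 = 14.9496

Answer: Price = 14.9496


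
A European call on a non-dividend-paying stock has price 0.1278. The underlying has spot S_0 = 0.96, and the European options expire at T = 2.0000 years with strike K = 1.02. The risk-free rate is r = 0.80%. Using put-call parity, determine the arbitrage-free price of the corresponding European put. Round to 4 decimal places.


Answer: Put price = 0.1716

Derivation:
Put-call parity: C - P = S_0 * exp(-qT) - K * exp(-rT).
S_0 * exp(-qT) = 0.9600 * 1.00000000 = 0.96000000
K * exp(-rT) = 1.0200 * 0.98412732 = 1.00380987
P = C - S*exp(-qT) + K*exp(-rT)
P = 0.1278 - 0.96000000 + 1.00380987 = 0.1716


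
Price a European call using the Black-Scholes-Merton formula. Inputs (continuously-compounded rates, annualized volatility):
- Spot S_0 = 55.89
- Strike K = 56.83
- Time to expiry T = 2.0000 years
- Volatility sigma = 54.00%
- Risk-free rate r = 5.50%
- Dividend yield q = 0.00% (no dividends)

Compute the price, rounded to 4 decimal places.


Answer: Price = 18.4847

Derivation:
d1 = (ln(S/K) + (r - q + 0.5*sigma^2) * T) / (sigma * sqrt(T)) = 0.50403765
d2 = d1 - sigma * sqrt(T) = -0.25963767
exp(-rT) = 0.89583414; exp(-qT) = 1.00000000
C = S_0 * exp(-qT) * N(d1) - K * exp(-rT) * N(d2)
N(d1) = 0.69288254; N(d2) = 0.39757164
C = 55.8900 * 1.00000000 * 0.69288254 - 56.8300 * 0.89583414 * 0.39757164 = 18.4847


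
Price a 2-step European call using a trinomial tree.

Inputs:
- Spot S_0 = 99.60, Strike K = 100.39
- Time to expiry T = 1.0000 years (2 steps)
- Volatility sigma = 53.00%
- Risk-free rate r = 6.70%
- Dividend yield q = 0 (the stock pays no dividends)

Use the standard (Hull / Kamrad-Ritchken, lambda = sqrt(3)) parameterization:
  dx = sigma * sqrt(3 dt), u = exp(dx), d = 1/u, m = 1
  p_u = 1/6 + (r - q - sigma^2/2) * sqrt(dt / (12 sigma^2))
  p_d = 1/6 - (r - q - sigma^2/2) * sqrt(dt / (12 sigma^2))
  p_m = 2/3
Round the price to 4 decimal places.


Answer: Price = V(0,0) = 20.3040

Derivation:
dt = T/N = 0.500000; dx = sigma*sqrt(3*dt) = 0.649115
u = exp(dx) = 1.913846; d = 1/u = 0.522508
p_u = 0.138378, p_m = 0.666667, p_d = 0.194955
Discount per step: exp(-r*dt) = 0.967055
Stock lattice S(k, j) with j the centered position index:
  k=0: S(0,+0) = 99.6000
  k=1: S(1,-1) = 52.0418; S(1,+0) = 99.6000; S(1,+1) = 190.6191
  k=2: S(2,-2) = 27.1923; S(2,-1) = 52.0418; S(2,+0) = 99.6000; S(2,+1) = 190.6191; S(2,+2) = 364.8155
Terminal payoffs V(N, j) = max(S_T - K, 0):
  V(2,-2) = 0.000000; V(2,-1) = 0.000000; V(2,+0) = 0.000000; V(2,+1) = 90.229052; V(2,+2) = 264.425493
Backward induction: V(k, j) = exp(-r*dt) * [p_u * V(k+1, j+1) + p_m * V(k+1, j) + p_d * V(k+1, j-1)]
  V(1,-1) = exp(-r*dt) * [p_u*0.000000 + p_m*0.000000 + p_d*0.000000] = 0.000000
  V(1,+0) = exp(-r*dt) * [p_u*90.229052 + p_m*0.000000 + p_d*0.000000] = 12.074385
  V(1,+1) = exp(-r*dt) * [p_u*264.425493 + p_m*90.229052 + p_d*0.000000] = 93.556190
  V(0,+0) = exp(-r*dt) * [p_u*93.556190 + p_m*12.074385 + p_d*0.000000] = 20.304016


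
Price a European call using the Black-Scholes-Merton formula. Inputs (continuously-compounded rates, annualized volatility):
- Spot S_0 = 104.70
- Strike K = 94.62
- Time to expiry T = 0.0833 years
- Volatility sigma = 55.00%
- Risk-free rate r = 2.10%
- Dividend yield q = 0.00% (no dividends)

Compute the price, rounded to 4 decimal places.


d1 = (ln(S/K) + (r - q + 0.5*sigma^2) * T) / (sigma * sqrt(T)) = 0.72810248
d2 = d1 - sigma * sqrt(T) = 0.56936292
exp(-rT) = 0.99825223; exp(-qT) = 1.00000000
C = S_0 * exp(-qT) * N(d1) - K * exp(-rT) * N(d2)
N(d1) = 0.76672457; N(d2) = 0.71544506
C = 104.7000 * 1.00000000 * 0.76672457 - 94.6200 * 0.99825223 * 0.71544506 = 12.6990

Answer: Price = 12.6990


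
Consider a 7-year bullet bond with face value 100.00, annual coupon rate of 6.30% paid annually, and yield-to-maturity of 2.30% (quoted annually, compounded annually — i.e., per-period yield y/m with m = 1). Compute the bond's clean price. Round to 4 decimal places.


Coupon per period c = face * coupon_rate / m = 6.300000
Periods per year m = 1; per-period yield y/m = 0.023000
Number of cashflows N = 7
Cashflows (t years, CF_t, discount factor 1/(1+y/m)^(m*t), PV):
  t = 1.0000: CF_t = 6.300000, DF = 0.977517, PV = 6.158358
  t = 2.0000: CF_t = 6.300000, DF = 0.955540, PV = 6.019900
  t = 3.0000: CF_t = 6.300000, DF = 0.934056, PV = 5.884555
  t = 4.0000: CF_t = 6.300000, DF = 0.913056, PV = 5.752253
  t = 5.0000: CF_t = 6.300000, DF = 0.892528, PV = 5.622926
  t = 6.0000: CF_t = 6.300000, DF = 0.872461, PV = 5.496507
  t = 7.0000: CF_t = 106.300000, DF = 0.852846, PV = 90.657519
Price P = sum_t PV_t = 125.592018

Answer: Price = 125.5920


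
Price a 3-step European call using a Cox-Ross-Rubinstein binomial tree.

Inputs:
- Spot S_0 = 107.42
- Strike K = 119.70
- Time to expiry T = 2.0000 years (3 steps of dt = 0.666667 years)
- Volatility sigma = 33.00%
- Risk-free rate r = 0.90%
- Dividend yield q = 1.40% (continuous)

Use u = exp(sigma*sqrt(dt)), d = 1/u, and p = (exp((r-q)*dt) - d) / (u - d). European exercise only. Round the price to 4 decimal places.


Answer: Price = V(0,0) = 15.7211

Derivation:
dt = T/N = 0.666667
u = exp(sigma*sqrt(dt)) = 1.309236; d = 1/u = 0.763804
p = (exp((r-q)*dt) - d) / (u - d) = 0.426942
Discount per step: exp(-r*dt) = 0.994018
Stock lattice S(k, i) with i counting down-moves:
  k=0: S(0,0) = 107.4200
  k=1: S(1,0) = 140.6381; S(1,1) = 82.0478
  k=2: S(2,0) = 184.1285; S(2,1) = 107.4200; S(2,2) = 62.6685
  k=3: S(3,0) = 241.0677; S(3,1) = 140.6381; S(3,2) = 82.0478; S(3,3) = 47.8664
Terminal payoffs V(N, i) = max(S_T - K, 0):
  V(3,0) = 121.367746; V(3,1) = 20.938147; V(3,2) = 0.000000; V(3,3) = 0.000000
Backward induction: V(k, i) = exp(-r*dt) * [p * V(k+1, i) + (1-p) * V(k+1, i+1)].
  V(2,0) = exp(-r*dt) * [p*121.367746 + (1-p)*20.938147] = 63.434057
  V(2,1) = exp(-r*dt) * [p*20.938147 + (1-p)*0.000000] = 8.885908
  V(2,2) = exp(-r*dt) * [p*0.000000 + (1-p)*0.000000] = 0.000000
  V(1,0) = exp(-r*dt) * [p*63.434057 + (1-p)*8.885908] = 31.982356
  V(1,1) = exp(-r*dt) * [p*8.885908 + (1-p)*0.000000] = 3.771077
  V(0,0) = exp(-r*dt) * [p*31.982356 + (1-p)*3.771077] = 15.721059


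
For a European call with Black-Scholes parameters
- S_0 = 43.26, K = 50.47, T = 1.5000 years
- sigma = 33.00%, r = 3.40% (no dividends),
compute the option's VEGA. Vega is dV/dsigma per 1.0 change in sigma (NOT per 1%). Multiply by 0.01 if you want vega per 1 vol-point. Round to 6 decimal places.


Answer: Vega = 21.107127

Derivation:
d1 = -0.0531358156; d2 = -0.4573016232
phi(d1) = 0.3983794880; exp(-qT) = 1.0000000000; exp(-rT) = 0.9502786705
Vega = S * exp(-qT) * phi(d1) * sqrt(T) = 43.2600 * 1.0000000000 * 0.3983794880 * 1.2247448714 = 21.107127


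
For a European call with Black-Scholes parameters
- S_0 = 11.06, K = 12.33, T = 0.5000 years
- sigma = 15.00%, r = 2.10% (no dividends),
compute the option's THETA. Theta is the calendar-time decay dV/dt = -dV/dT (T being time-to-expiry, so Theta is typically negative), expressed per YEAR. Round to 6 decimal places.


Answer: Theta = -0.361732

Derivation:
d1 = -0.8728084974; d2 = -0.9788745146
phi(d1) = 0.2725765274; exp(-qT) = 1.0000000000; exp(-rT) = 0.9895549326
Theta = -S*exp(-qT)*phi(d1)*sigma/(2*sqrt(T)) - r*K*exp(-rT)*N(d2) + q*S*exp(-qT)*N(d1)
N(d1) = 0.1913837336; N(d2) = 0.1638209930; sqrt(T) = 0.7071067812
Term 1 = -11.0600 * 1.0000000000 * 0.2725765274 * 0.1500 / (2 * 0.7071067812) = -0.3197568394
Term 2 = -0.0210 * 12.3300 * 0.9895549326 * 0.1638209930 = -0.0419751091
Term 3 = 0 (no dividend yield, q = 0)
Theta = -0.3197568394 + (-0.0419751091) + (0.0000000000) = -0.361732


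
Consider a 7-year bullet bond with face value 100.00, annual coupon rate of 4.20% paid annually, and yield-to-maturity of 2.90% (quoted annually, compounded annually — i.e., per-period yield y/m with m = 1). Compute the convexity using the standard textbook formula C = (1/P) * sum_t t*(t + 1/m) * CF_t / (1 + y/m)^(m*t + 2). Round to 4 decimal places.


Coupon per period c = face * coupon_rate / m = 4.200000
Periods per year m = 1; per-period yield y/m = 0.029000
Number of cashflows N = 7
Cashflows (t years, CF_t, discount factor 1/(1+y/m)^(m*t), PV):
  t = 1.0000: CF_t = 4.200000, DF = 0.971817, PV = 4.081633
  t = 2.0000: CF_t = 4.200000, DF = 0.944429, PV = 3.966601
  t = 3.0000: CF_t = 4.200000, DF = 0.917812, PV = 3.854812
  t = 4.0000: CF_t = 4.200000, DF = 0.891946, PV = 3.746173
  t = 5.0000: CF_t = 4.200000, DF = 0.866808, PV = 3.640595
  t = 6.0000: CF_t = 4.200000, DF = 0.842379, PV = 3.537994
  t = 7.0000: CF_t = 104.200000, DF = 0.818639, PV = 85.302173
Price P = sum_t PV_t = 108.129980
Convexity numerator sum_t t*(t + 1/m) * CF_t / (1+y/m)^(m*t + 2):
  t = 1.0000: term = 7.709623
  t = 2.0000: term = 22.477036
  t = 3.0000: term = 43.687145
  t = 4.0000: term = 70.759872
  t = 5.0000: term = 103.148501
  t = 6.0000: term = 140.338097
  t = 7.0000: term = 4511.462721
Convexity = (1/P) * sum = 4899.582996 / 108.129980 = 45.311975

Answer: Convexity = 45.3120


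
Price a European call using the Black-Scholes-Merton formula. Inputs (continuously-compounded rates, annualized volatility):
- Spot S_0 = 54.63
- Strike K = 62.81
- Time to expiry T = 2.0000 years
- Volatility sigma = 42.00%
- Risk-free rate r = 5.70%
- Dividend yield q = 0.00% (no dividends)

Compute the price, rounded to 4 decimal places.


Answer: Price = 12.2275

Derivation:
d1 = (ln(S/K) + (r - q + 0.5*sigma^2) * T) / (sigma * sqrt(T)) = 0.25400098
d2 = d1 - sigma * sqrt(T) = -0.33996871
exp(-rT) = 0.89225796; exp(-qT) = 1.00000000
C = S_0 * exp(-qT) * N(d1) - K * exp(-rT) * N(d2)
N(d1) = 0.60025260; N(d2) = 0.36694004
C = 54.6300 * 1.00000000 * 0.60025260 - 62.8100 * 0.89225796 * 0.36694004 = 12.2275


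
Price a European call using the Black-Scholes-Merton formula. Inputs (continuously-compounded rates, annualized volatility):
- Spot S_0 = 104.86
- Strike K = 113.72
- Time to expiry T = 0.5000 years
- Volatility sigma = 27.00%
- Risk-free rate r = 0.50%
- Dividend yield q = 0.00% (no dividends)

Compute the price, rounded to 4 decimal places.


d1 = (ln(S/K) + (r - q + 0.5*sigma^2) * T) / (sigma * sqrt(T)) = -0.31630279
d2 = d1 - sigma * sqrt(T) = -0.50722162
exp(-rT) = 0.99750312; exp(-qT) = 1.00000000
C = S_0 * exp(-qT) * N(d1) - K * exp(-rT) * N(d2)
N(d1) = 0.37588635; N(d2) = 0.30599966
C = 104.8600 * 1.00000000 * 0.37588635 - 113.7200 * 0.99750312 * 0.30599966 = 4.7040

Answer: Price = 4.7040


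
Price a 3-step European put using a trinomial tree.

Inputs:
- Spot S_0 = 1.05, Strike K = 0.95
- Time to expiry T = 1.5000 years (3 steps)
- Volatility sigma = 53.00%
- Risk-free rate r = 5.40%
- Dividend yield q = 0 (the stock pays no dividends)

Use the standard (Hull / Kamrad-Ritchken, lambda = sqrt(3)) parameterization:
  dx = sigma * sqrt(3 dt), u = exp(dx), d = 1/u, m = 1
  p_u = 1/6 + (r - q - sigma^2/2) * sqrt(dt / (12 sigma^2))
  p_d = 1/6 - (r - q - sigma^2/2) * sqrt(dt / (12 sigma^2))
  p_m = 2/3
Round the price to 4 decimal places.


dt = T/N = 0.500000; dx = sigma*sqrt(3*dt) = 0.649115
u = exp(dx) = 1.913846; d = 1/u = 0.522508
p_u = 0.133371, p_m = 0.666667, p_d = 0.199962
Discount per step: exp(-r*dt) = 0.973361
Stock lattice S(k, j) with j the centered position index:
  k=0: S(0,+0) = 1.0500
  k=1: S(1,-1) = 0.5486; S(1,+0) = 1.0500; S(1,+1) = 2.0095
  k=2: S(2,-2) = 0.2867; S(2,-1) = 0.5486; S(2,+0) = 1.0500; S(2,+1) = 2.0095; S(2,+2) = 3.8459
  k=3: S(3,-3) = 0.1498; S(3,-2) = 0.2867; S(3,-1) = 0.5486; S(3,+0) = 1.0500; S(3,+1) = 2.0095; S(3,+2) = 3.8459; S(3,+3) = 7.3605
Terminal payoffs V(N, j) = max(K - S_T, 0):
  V(3,-3) = 0.800215; V(3,-2) = 0.663335; V(3,-1) = 0.401366; V(3,+0) = 0.000000; V(3,+1) = 0.000000; V(3,+2) = 0.000000; V(3,+3) = 0.000000
Backward induction: V(k, j) = exp(-r*dt) * [p_u * V(k+1, j+1) + p_m * V(k+1, j) + p_d * V(k+1, j-1)]
  V(2,-2) = exp(-r*dt) * [p_u*0.401366 + p_m*0.663335 + p_d*0.800215] = 0.638298
  V(2,-1) = exp(-r*dt) * [p_u*0.000000 + p_m*0.401366 + p_d*0.663335] = 0.389558
  V(2,+0) = exp(-r*dt) * [p_u*0.000000 + p_m*0.000000 + p_d*0.401366] = 0.078120
  V(2,+1) = exp(-r*dt) * [p_u*0.000000 + p_m*0.000000 + p_d*0.000000] = 0.000000
  V(2,+2) = exp(-r*dt) * [p_u*0.000000 + p_m*0.000000 + p_d*0.000000] = 0.000000
  V(1,-1) = exp(-r*dt) * [p_u*0.078120 + p_m*0.389558 + p_d*0.638298] = 0.387164
  V(1,+0) = exp(-r*dt) * [p_u*0.000000 + p_m*0.078120 + p_d*0.389558] = 0.126514
  V(1,+1) = exp(-r*dt) * [p_u*0.000000 + p_m*0.000000 + p_d*0.078120] = 0.015205
  V(0,+0) = exp(-r*dt) * [p_u*0.015205 + p_m*0.126514 + p_d*0.387164] = 0.159426

Answer: Price = V(0,0) = 0.1594


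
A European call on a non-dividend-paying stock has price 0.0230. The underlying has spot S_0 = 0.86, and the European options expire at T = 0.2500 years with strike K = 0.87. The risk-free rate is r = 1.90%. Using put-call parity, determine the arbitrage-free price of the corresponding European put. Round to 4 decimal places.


Answer: Put price = 0.0289

Derivation:
Put-call parity: C - P = S_0 * exp(-qT) - K * exp(-rT).
S_0 * exp(-qT) = 0.8600 * 1.00000000 = 0.86000000
K * exp(-rT) = 0.8700 * 0.99526126 = 0.86587730
P = C - S*exp(-qT) + K*exp(-rT)
P = 0.0230 - 0.86000000 + 0.86587730 = 0.0289


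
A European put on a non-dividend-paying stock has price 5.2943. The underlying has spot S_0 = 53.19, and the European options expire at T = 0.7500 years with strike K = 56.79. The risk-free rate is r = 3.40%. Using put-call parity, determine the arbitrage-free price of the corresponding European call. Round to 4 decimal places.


Answer: Call price = 3.1241

Derivation:
Put-call parity: C - P = S_0 * exp(-qT) - K * exp(-rT).
S_0 * exp(-qT) = 53.1900 * 1.00000000 = 53.19000000
K * exp(-rT) = 56.7900 * 0.97482238 = 55.36016290
C = P + S*exp(-qT) - K*exp(-rT)
C = 5.2943 + 53.19000000 - 55.36016290 = 3.1241


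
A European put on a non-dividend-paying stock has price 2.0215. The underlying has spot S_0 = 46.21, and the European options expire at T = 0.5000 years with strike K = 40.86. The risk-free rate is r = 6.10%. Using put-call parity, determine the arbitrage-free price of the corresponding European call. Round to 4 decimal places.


Put-call parity: C - P = S_0 * exp(-qT) - K * exp(-rT).
S_0 * exp(-qT) = 46.2100 * 1.00000000 = 46.21000000
K * exp(-rT) = 40.8600 * 0.96996043 = 39.63258325
C = P + S*exp(-qT) - K*exp(-rT)
C = 2.0215 + 46.21000000 - 39.63258325 = 8.5989

Answer: Call price = 8.5989


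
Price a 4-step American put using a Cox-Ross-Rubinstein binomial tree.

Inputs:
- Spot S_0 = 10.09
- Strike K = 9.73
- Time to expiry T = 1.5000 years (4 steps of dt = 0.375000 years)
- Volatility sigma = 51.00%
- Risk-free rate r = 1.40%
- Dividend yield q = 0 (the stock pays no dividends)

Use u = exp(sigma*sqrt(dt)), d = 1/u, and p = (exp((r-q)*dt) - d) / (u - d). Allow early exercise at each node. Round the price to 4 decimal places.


dt = T/N = 0.375000
u = exp(sigma*sqrt(dt)) = 1.366578; d = 1/u = 0.731755
p = (exp((r-q)*dt) - d) / (u - d) = 0.430843
Discount per step: exp(-r*dt) = 0.994764
Stock lattice S(k, i) with i counting down-moves:
  k=0: S(0,0) = 10.0900
  k=1: S(1,0) = 13.7888; S(1,1) = 7.3834
  k=2: S(2,0) = 18.8434; S(2,1) = 10.0900; S(2,2) = 5.4028
  k=3: S(3,0) = 25.7510; S(3,1) = 13.7888; S(3,2) = 7.3834; S(3,3) = 3.9536
  k=4: S(4,0) = 35.1908; S(4,1) = 18.8434; S(4,2) = 10.0900; S(4,3) = 5.4028; S(4,4) = 2.8930
Terminal payoffs V(N, i) = max(K - S_T, 0):
  V(4,0) = 0.000000; V(4,1) = 0.000000; V(4,2) = 0.000000; V(4,3) = 4.327159; V(4,4) = 6.836968
Backward induction: V(k, i) = exp(-r*dt) * [p * V(k+1, i) + (1-p) * V(k+1, i+1)]; then take max(V_cont, immediate exercise) for American.
  V(3,0) = exp(-r*dt) * [p*0.000000 + (1-p)*0.000000] = 0.000000; exercise = 0.000000; V(3,0) = max -> 0.000000
  V(3,1) = exp(-r*dt) * [p*0.000000 + (1-p)*0.000000] = 0.000000; exercise = 0.000000; V(3,1) = max -> 0.000000
  V(3,2) = exp(-r*dt) * [p*0.000000 + (1-p)*4.327159] = 2.449938; exercise = 2.346595; V(3,2) = max -> 2.449938
  V(3,3) = exp(-r*dt) * [p*4.327159 + (1-p)*6.836968] = 5.725497; exercise = 5.776446; V(3,3) = max -> 5.776446
  V(2,0) = exp(-r*dt) * [p*0.000000 + (1-p)*0.000000] = 0.000000; exercise = 0.000000; V(2,0) = max -> 0.000000
  V(2,1) = exp(-r*dt) * [p*0.000000 + (1-p)*2.449938] = 1.387098; exercise = 0.000000; V(2,1) = max -> 1.387098
  V(2,2) = exp(-r*dt) * [p*2.449938 + (1-p)*5.776446] = 4.320501; exercise = 4.327159; V(2,2) = max -> 4.327159
  V(1,0) = exp(-r*dt) * [p*0.000000 + (1-p)*1.387098] = 0.785343; exercise = 0.000000; V(1,0) = max -> 0.785343
  V(1,1) = exp(-r*dt) * [p*1.387098 + (1-p)*4.327159] = 3.044430; exercise = 2.346595; V(1,1) = max -> 3.044430
  V(0,0) = exp(-r*dt) * [p*0.785343 + (1-p)*3.044430] = 2.060274; exercise = 0.000000; V(0,0) = max -> 2.060274

Answer: Price = V(0,0) = 2.0603
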